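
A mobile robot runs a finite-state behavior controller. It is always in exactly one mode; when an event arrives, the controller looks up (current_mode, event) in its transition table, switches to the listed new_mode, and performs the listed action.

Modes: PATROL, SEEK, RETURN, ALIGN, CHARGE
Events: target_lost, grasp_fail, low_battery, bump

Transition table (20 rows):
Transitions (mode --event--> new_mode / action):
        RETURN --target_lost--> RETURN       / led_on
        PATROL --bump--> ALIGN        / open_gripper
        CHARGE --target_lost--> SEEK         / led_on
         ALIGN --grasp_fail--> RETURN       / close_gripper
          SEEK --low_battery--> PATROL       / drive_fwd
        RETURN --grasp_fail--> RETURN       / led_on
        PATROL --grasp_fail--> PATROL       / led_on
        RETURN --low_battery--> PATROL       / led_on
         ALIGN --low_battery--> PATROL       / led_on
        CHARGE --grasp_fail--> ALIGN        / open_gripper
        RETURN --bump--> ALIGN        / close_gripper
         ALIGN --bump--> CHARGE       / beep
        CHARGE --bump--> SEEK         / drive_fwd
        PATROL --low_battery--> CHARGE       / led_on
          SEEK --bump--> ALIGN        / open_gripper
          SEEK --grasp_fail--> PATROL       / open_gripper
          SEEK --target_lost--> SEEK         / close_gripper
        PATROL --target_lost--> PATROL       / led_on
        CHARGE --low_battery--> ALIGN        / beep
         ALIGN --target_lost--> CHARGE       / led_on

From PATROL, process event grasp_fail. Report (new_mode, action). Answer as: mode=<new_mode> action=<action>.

current mode = PATROL; filter table to that mode:
  (PATROL, bump) → (ALIGN, open_gripper)
  (PATROL, grasp_fail) → (PATROL, led_on)  ← event matches
  (PATROL, low_battery) → (CHARGE, led_on)
  (PATROL, target_lost) → (PATROL, led_on)
event = grasp_fail selects (PATROL, led_on)

mode=PATROL action=led_on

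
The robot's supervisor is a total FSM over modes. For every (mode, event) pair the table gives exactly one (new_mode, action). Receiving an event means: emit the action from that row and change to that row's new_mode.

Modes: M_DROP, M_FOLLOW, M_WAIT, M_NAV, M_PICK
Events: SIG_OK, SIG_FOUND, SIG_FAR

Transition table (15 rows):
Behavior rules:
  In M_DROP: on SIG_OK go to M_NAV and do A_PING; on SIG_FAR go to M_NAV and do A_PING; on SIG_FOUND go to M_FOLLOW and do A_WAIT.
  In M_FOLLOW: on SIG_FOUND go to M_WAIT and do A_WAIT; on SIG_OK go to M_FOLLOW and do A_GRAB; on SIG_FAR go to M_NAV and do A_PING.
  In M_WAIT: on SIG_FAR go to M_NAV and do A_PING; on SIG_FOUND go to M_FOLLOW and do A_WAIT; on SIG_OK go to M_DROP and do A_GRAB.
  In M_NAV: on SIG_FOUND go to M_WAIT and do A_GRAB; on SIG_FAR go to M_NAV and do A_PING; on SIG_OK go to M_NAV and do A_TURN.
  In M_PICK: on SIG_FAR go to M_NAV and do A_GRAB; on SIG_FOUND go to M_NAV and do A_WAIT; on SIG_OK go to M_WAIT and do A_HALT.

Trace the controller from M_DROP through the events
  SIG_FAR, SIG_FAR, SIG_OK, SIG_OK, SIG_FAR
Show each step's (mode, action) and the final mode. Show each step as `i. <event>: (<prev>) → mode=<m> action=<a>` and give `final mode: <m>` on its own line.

final mode: M_NAV

1. SIG_FAR: (M_DROP) → mode=M_NAV action=A_PING
2. SIG_FAR: (M_NAV) → mode=M_NAV action=A_PING
3. SIG_OK: (M_NAV) → mode=M_NAV action=A_TURN
4. SIG_OK: (M_NAV) → mode=M_NAV action=A_TURN
5. SIG_FAR: (M_NAV) → mode=M_NAV action=A_PING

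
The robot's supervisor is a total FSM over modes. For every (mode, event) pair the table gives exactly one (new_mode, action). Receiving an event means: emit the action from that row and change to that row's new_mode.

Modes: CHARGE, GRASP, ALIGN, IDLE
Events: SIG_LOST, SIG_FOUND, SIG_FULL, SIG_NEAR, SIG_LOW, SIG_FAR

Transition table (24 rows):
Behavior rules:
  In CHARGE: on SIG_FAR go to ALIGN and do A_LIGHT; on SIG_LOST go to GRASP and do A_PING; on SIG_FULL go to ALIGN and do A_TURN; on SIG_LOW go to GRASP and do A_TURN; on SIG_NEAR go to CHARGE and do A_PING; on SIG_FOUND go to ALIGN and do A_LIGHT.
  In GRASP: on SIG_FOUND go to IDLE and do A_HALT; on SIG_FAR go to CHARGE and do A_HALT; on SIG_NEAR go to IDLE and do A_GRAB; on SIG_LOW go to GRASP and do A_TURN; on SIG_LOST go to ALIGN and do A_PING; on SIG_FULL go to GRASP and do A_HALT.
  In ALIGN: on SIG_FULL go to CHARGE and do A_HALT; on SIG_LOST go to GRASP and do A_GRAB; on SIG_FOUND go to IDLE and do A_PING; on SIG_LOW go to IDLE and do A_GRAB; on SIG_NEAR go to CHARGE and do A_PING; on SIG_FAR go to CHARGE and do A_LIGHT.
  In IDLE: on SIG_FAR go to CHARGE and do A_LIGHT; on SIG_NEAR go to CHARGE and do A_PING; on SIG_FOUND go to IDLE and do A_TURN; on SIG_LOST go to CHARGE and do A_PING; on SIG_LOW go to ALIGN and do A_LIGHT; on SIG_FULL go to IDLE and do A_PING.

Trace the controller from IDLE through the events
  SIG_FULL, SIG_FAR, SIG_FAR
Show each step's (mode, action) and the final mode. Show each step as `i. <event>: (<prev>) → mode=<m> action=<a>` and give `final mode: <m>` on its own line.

1. SIG_FULL: (IDLE) → mode=IDLE action=A_PING
2. SIG_FAR: (IDLE) → mode=CHARGE action=A_LIGHT
3. SIG_FAR: (CHARGE) → mode=ALIGN action=A_LIGHT

final mode: ALIGN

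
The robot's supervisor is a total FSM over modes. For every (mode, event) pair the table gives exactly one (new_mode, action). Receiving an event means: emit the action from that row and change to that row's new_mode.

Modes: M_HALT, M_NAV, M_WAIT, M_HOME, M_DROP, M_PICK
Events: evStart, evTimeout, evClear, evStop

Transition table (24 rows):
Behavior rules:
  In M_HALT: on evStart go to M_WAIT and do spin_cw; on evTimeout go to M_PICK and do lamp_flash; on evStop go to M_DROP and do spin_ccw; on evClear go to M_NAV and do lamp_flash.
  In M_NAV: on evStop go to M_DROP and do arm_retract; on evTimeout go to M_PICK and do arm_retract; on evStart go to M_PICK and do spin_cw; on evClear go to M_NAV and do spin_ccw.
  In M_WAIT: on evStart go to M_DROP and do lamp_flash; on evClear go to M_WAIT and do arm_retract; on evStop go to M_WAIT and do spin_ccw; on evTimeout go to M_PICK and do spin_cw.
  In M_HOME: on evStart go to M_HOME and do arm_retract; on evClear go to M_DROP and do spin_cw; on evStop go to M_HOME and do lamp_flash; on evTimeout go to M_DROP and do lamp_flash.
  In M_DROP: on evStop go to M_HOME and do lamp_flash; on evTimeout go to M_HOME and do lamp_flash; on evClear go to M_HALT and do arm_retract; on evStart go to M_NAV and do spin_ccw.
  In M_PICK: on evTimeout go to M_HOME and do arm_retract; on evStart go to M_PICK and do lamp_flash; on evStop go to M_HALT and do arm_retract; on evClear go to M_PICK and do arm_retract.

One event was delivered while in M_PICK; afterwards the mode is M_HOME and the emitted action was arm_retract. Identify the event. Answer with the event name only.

evTimeout

try evStart: (M_PICK, evStart) → (M_PICK, lamp_flash)
try evTimeout: (M_PICK, evTimeout) → (M_HOME, arm_retract)  ← matches
try evClear: (M_PICK, evClear) → (M_PICK, arm_retract)
try evStop: (M_PICK, evStop) → (M_HALT, arm_retract)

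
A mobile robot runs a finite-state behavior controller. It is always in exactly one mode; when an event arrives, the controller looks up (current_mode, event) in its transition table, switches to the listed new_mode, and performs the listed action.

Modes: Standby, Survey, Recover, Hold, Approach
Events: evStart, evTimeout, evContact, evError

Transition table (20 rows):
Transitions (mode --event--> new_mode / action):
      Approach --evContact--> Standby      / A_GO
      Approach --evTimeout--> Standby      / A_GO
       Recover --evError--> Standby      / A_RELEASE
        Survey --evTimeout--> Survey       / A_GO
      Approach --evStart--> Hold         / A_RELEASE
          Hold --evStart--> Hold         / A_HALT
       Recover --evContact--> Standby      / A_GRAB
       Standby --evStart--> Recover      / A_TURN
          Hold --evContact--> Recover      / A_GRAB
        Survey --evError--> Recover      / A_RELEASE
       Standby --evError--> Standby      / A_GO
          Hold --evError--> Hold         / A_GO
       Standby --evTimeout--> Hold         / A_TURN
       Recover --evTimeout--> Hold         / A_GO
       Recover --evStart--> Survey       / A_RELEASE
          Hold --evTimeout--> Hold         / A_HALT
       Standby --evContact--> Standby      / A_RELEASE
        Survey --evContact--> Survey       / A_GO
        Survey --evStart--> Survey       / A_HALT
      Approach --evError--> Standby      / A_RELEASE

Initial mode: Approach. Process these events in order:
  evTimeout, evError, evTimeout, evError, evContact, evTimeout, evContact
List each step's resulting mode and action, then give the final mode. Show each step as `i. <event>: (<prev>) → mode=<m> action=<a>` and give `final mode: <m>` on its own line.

final mode: Recover

1. evTimeout: (Approach) → mode=Standby action=A_GO
2. evError: (Standby) → mode=Standby action=A_GO
3. evTimeout: (Standby) → mode=Hold action=A_TURN
4. evError: (Hold) → mode=Hold action=A_GO
5. evContact: (Hold) → mode=Recover action=A_GRAB
6. evTimeout: (Recover) → mode=Hold action=A_GO
7. evContact: (Hold) → mode=Recover action=A_GRAB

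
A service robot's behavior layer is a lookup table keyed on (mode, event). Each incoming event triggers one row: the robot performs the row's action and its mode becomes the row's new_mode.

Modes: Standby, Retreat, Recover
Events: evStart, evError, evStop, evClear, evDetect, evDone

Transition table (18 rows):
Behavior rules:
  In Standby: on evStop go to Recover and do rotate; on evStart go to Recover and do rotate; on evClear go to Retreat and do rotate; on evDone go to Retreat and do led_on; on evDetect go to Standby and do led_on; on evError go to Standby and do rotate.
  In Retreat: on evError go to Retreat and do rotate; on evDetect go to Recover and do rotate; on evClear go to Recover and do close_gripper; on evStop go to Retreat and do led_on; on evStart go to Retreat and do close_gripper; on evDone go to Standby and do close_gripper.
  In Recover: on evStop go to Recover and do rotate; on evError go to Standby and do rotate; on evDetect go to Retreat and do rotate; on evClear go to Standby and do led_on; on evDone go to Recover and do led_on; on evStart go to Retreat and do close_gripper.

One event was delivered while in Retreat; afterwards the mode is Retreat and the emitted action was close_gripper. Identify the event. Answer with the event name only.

try evStart: (Retreat, evStart) → (Retreat, close_gripper)  ← matches
try evError: (Retreat, evError) → (Retreat, rotate)
try evStop: (Retreat, evStop) → (Retreat, led_on)
try evClear: (Retreat, evClear) → (Recover, close_gripper)
try evDetect: (Retreat, evDetect) → (Recover, rotate)
try evDone: (Retreat, evDone) → (Standby, close_gripper)

evStart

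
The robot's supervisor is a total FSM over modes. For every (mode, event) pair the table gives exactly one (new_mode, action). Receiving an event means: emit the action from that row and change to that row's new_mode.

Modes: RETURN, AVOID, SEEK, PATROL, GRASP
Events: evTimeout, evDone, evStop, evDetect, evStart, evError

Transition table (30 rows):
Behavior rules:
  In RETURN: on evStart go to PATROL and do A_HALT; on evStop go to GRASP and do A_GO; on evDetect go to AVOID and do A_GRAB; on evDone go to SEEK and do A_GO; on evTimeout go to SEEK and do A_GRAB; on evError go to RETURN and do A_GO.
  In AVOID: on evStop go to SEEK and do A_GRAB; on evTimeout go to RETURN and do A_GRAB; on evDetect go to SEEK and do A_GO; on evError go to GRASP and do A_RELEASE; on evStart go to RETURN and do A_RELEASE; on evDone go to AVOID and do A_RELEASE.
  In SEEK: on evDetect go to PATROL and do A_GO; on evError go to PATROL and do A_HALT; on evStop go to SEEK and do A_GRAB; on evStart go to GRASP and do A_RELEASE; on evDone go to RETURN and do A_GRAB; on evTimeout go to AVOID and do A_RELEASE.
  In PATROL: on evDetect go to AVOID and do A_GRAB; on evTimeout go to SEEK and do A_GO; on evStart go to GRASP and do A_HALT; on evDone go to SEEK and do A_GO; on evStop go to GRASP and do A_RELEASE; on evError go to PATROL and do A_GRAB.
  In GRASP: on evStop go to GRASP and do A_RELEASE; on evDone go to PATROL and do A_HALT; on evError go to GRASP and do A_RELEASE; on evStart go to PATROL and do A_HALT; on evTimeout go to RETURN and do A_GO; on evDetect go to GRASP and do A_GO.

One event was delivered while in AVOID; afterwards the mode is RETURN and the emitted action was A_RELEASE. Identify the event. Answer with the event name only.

try evTimeout: (AVOID, evTimeout) → (RETURN, A_GRAB)
try evDone: (AVOID, evDone) → (AVOID, A_RELEASE)
try evStop: (AVOID, evStop) → (SEEK, A_GRAB)
try evDetect: (AVOID, evDetect) → (SEEK, A_GO)
try evStart: (AVOID, evStart) → (RETURN, A_RELEASE)  ← matches
try evError: (AVOID, evError) → (GRASP, A_RELEASE)

evStart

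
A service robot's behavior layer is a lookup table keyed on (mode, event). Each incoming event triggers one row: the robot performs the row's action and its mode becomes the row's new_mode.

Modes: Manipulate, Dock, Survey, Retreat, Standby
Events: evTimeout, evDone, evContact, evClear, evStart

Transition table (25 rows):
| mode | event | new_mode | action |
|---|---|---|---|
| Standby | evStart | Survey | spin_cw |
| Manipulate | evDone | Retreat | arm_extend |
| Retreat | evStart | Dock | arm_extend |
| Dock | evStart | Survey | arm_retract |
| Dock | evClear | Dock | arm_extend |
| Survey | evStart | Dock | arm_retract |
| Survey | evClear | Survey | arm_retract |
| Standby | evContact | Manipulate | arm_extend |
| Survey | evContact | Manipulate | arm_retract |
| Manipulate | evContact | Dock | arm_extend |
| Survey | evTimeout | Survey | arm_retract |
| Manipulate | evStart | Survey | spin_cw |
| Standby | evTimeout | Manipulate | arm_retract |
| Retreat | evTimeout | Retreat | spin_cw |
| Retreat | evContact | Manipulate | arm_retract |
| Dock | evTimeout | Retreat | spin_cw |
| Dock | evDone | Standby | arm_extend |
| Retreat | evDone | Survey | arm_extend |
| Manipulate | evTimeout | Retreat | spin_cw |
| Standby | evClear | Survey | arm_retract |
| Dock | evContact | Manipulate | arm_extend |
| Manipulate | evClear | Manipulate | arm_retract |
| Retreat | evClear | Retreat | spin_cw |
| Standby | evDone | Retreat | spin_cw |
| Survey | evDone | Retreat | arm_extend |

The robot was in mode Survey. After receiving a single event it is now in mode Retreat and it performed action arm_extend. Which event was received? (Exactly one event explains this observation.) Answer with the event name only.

evDone

try evTimeout: (Survey, evTimeout) → (Survey, arm_retract)
try evDone: (Survey, evDone) → (Retreat, arm_extend)  ← matches
try evContact: (Survey, evContact) → (Manipulate, arm_retract)
try evClear: (Survey, evClear) → (Survey, arm_retract)
try evStart: (Survey, evStart) → (Dock, arm_retract)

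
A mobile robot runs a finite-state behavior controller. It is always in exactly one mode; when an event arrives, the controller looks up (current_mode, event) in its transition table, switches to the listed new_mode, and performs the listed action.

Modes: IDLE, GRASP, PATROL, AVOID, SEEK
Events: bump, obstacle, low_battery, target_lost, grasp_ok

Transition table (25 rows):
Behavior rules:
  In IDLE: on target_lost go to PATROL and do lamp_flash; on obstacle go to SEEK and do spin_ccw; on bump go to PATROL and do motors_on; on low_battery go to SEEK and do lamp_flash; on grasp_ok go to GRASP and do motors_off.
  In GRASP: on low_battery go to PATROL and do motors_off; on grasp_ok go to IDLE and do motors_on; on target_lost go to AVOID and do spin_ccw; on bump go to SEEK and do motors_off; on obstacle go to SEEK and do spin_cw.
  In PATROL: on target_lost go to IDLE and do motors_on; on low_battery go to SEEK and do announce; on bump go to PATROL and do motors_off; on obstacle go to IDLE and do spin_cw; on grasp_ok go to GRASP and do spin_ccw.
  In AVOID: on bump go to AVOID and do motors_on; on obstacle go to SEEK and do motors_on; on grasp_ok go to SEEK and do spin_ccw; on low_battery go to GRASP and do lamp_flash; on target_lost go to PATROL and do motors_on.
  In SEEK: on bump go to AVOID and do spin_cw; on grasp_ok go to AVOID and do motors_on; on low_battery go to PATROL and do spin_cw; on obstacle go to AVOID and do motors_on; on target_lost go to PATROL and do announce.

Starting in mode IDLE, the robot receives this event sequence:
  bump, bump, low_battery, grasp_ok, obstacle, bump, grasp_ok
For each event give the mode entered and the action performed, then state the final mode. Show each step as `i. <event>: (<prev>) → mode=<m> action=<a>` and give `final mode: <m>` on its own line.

final mode: SEEK

1. bump: (IDLE) → mode=PATROL action=motors_on
2. bump: (PATROL) → mode=PATROL action=motors_off
3. low_battery: (PATROL) → mode=SEEK action=announce
4. grasp_ok: (SEEK) → mode=AVOID action=motors_on
5. obstacle: (AVOID) → mode=SEEK action=motors_on
6. bump: (SEEK) → mode=AVOID action=spin_cw
7. grasp_ok: (AVOID) → mode=SEEK action=spin_ccw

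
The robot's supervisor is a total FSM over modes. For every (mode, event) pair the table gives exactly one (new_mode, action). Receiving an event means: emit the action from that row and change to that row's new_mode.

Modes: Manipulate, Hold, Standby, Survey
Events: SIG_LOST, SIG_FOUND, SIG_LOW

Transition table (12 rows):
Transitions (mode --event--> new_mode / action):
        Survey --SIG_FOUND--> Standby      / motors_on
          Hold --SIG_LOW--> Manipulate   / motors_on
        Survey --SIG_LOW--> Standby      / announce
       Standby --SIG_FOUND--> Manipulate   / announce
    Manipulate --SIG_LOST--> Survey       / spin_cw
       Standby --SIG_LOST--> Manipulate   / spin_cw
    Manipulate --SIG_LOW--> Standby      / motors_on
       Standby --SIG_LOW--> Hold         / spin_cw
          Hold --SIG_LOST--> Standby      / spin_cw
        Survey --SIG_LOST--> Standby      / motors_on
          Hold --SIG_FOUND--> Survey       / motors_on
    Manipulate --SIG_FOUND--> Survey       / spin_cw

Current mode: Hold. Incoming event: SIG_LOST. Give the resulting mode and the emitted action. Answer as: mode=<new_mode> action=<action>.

current mode = Hold; filter table to that mode:
  (Hold, SIG_LOW) → (Manipulate, motors_on)
  (Hold, SIG_LOST) → (Standby, spin_cw)  ← event matches
  (Hold, SIG_FOUND) → (Survey, motors_on)
event = SIG_LOST selects (Standby, spin_cw)

mode=Standby action=spin_cw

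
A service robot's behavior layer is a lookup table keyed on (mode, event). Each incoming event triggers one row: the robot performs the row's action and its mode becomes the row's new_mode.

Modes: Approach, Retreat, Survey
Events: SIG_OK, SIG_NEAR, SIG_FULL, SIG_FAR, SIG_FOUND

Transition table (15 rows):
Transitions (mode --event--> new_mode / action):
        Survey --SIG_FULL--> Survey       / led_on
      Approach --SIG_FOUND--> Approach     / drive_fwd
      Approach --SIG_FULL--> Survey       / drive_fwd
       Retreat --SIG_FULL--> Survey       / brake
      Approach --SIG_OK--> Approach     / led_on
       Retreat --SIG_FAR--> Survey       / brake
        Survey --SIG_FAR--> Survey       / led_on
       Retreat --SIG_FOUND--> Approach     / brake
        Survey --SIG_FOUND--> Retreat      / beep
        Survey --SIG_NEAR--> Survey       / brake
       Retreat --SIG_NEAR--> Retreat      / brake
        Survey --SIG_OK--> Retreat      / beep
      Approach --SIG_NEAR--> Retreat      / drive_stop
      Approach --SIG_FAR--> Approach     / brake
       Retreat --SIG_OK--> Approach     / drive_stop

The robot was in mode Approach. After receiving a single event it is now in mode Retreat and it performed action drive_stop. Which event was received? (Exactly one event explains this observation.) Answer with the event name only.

try SIG_OK: (Approach, SIG_OK) → (Approach, led_on)
try SIG_NEAR: (Approach, SIG_NEAR) → (Retreat, drive_stop)  ← matches
try SIG_FULL: (Approach, SIG_FULL) → (Survey, drive_fwd)
try SIG_FAR: (Approach, SIG_FAR) → (Approach, brake)
try SIG_FOUND: (Approach, SIG_FOUND) → (Approach, drive_fwd)

SIG_NEAR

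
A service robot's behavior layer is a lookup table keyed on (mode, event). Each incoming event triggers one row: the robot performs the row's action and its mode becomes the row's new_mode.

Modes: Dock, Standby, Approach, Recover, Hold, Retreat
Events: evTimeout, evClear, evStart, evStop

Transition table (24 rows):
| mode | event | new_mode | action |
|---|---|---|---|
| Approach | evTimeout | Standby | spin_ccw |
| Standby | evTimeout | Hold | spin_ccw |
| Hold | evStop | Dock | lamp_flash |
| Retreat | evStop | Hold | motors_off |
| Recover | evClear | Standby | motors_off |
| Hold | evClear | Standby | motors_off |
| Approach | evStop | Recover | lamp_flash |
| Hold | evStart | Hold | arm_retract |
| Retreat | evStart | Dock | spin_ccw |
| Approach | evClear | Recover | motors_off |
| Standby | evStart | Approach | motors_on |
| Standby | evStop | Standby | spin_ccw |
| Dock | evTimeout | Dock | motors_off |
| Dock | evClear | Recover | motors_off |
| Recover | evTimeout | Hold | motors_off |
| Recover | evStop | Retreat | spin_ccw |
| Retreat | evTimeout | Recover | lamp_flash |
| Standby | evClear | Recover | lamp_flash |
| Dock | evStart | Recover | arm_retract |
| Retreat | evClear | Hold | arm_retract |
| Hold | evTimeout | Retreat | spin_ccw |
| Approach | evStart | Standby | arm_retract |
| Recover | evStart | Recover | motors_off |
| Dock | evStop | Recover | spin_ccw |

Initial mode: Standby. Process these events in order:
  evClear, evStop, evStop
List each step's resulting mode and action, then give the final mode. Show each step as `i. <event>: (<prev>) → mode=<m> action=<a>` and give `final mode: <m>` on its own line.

final mode: Hold

1. evClear: (Standby) → mode=Recover action=lamp_flash
2. evStop: (Recover) → mode=Retreat action=spin_ccw
3. evStop: (Retreat) → mode=Hold action=motors_off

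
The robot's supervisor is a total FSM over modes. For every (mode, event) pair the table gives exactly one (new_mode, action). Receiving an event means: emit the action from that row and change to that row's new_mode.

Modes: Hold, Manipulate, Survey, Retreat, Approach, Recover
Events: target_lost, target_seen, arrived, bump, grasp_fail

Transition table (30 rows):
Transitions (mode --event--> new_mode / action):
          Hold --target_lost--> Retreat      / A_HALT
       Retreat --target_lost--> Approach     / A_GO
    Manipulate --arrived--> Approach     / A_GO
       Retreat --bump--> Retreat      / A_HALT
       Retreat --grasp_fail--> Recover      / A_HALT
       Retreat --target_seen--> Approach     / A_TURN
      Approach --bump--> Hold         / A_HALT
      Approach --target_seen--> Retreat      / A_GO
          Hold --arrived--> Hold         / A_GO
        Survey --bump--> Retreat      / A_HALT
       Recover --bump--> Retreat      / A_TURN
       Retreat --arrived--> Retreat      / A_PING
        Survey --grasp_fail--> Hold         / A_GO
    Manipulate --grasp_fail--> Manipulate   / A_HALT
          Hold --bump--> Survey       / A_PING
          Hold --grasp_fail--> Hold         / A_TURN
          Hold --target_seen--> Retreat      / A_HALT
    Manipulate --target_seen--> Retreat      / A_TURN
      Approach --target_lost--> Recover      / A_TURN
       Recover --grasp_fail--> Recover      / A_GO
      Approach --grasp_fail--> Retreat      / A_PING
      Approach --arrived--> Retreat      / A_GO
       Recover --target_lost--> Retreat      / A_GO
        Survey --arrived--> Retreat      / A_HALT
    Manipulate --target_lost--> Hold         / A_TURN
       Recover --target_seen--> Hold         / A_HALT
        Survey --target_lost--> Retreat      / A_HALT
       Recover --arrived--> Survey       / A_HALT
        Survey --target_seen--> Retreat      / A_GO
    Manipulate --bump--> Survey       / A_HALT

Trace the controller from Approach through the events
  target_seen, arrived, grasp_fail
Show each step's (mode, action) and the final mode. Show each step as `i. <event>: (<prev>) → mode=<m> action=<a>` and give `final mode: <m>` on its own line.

1. target_seen: (Approach) → mode=Retreat action=A_GO
2. arrived: (Retreat) → mode=Retreat action=A_PING
3. grasp_fail: (Retreat) → mode=Recover action=A_HALT

final mode: Recover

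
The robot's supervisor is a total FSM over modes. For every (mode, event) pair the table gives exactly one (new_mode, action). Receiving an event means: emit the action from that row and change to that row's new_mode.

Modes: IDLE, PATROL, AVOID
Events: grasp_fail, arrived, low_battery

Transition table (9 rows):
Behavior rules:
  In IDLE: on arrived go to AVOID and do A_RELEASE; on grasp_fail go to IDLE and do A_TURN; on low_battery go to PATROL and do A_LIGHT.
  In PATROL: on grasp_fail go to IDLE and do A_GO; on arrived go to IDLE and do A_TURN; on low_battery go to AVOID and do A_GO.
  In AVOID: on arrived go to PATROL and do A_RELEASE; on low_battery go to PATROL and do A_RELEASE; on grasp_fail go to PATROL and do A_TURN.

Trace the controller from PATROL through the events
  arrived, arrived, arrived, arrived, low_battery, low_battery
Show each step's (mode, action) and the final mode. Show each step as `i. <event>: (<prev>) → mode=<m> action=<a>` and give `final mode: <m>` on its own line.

1. arrived: (PATROL) → mode=IDLE action=A_TURN
2. arrived: (IDLE) → mode=AVOID action=A_RELEASE
3. arrived: (AVOID) → mode=PATROL action=A_RELEASE
4. arrived: (PATROL) → mode=IDLE action=A_TURN
5. low_battery: (IDLE) → mode=PATROL action=A_LIGHT
6. low_battery: (PATROL) → mode=AVOID action=A_GO

final mode: AVOID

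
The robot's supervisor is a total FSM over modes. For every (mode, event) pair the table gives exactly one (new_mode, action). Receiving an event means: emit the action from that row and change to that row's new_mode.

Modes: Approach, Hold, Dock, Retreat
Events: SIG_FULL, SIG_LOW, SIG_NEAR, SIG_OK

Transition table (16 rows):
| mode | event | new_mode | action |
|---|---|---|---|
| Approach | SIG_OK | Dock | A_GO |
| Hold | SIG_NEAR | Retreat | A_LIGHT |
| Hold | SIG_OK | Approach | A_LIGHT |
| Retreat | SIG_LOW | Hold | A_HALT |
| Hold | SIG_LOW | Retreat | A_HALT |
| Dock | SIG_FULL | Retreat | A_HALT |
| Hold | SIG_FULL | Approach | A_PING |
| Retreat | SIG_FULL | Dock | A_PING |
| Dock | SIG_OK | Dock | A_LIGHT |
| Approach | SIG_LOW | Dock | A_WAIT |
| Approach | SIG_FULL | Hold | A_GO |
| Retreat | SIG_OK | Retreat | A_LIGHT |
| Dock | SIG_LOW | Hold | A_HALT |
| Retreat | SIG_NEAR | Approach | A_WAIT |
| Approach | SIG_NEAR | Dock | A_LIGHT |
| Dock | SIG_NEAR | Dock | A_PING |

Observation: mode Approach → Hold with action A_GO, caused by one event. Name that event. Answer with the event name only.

SIG_FULL

try SIG_FULL: (Approach, SIG_FULL) → (Hold, A_GO)  ← matches
try SIG_LOW: (Approach, SIG_LOW) → (Dock, A_WAIT)
try SIG_NEAR: (Approach, SIG_NEAR) → (Dock, A_LIGHT)
try SIG_OK: (Approach, SIG_OK) → (Dock, A_GO)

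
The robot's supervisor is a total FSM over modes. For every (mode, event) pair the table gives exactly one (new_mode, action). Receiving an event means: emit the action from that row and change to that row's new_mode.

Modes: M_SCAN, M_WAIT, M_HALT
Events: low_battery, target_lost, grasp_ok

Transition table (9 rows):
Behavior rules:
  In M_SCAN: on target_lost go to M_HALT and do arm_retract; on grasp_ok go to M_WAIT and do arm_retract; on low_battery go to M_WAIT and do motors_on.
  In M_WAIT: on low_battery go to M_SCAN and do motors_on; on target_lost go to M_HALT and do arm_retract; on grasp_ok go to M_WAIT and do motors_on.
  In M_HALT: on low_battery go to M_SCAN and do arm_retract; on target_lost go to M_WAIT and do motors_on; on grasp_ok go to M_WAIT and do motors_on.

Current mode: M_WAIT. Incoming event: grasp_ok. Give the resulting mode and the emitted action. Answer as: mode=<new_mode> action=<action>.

mode=M_WAIT action=motors_on

current mode = M_WAIT; filter table to that mode:
  (M_WAIT, low_battery) → (M_SCAN, motors_on)
  (M_WAIT, target_lost) → (M_HALT, arm_retract)
  (M_WAIT, grasp_ok) → (M_WAIT, motors_on)  ← event matches
event = grasp_ok selects (M_WAIT, motors_on)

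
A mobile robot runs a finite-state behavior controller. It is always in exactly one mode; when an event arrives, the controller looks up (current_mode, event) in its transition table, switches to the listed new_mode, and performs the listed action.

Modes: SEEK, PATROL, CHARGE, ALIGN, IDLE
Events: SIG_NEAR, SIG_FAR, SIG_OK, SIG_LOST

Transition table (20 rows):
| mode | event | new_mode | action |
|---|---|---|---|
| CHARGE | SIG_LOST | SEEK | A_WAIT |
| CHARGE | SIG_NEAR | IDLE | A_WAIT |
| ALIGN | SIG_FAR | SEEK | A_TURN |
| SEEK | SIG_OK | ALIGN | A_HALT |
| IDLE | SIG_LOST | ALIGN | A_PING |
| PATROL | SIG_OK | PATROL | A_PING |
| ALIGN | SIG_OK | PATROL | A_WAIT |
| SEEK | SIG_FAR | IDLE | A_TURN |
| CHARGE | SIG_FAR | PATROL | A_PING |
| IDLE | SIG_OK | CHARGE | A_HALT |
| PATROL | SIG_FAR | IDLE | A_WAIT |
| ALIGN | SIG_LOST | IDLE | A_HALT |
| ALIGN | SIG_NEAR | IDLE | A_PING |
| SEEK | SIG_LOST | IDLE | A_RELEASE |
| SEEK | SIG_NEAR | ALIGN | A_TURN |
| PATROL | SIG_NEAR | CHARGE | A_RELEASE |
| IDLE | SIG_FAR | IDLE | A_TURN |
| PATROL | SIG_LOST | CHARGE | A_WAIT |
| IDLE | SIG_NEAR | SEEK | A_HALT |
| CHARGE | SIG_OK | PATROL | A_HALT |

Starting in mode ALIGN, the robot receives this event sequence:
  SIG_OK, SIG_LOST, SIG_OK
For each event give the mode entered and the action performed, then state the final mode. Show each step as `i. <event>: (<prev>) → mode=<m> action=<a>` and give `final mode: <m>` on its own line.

1. SIG_OK: (ALIGN) → mode=PATROL action=A_WAIT
2. SIG_LOST: (PATROL) → mode=CHARGE action=A_WAIT
3. SIG_OK: (CHARGE) → mode=PATROL action=A_HALT

final mode: PATROL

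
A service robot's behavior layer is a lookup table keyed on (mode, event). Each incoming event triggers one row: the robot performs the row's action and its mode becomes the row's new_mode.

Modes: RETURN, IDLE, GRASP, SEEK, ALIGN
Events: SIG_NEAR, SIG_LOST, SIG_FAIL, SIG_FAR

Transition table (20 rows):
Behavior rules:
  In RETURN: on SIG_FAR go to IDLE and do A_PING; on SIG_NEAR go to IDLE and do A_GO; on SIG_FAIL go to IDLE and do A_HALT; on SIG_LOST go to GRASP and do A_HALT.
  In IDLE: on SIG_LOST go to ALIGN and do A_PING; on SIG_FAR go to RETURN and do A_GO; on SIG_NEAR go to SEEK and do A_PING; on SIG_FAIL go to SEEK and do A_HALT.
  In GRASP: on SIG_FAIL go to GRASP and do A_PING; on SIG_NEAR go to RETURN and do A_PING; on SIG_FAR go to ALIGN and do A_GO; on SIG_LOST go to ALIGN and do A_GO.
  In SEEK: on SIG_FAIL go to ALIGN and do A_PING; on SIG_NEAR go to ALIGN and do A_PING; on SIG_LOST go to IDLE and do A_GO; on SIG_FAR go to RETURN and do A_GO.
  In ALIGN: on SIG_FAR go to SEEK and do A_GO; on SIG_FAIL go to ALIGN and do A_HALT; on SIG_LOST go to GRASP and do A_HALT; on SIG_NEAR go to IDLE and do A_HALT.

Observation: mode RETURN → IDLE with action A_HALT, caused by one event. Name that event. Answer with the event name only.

try SIG_NEAR: (RETURN, SIG_NEAR) → (IDLE, A_GO)
try SIG_LOST: (RETURN, SIG_LOST) → (GRASP, A_HALT)
try SIG_FAIL: (RETURN, SIG_FAIL) → (IDLE, A_HALT)  ← matches
try SIG_FAR: (RETURN, SIG_FAR) → (IDLE, A_PING)

SIG_FAIL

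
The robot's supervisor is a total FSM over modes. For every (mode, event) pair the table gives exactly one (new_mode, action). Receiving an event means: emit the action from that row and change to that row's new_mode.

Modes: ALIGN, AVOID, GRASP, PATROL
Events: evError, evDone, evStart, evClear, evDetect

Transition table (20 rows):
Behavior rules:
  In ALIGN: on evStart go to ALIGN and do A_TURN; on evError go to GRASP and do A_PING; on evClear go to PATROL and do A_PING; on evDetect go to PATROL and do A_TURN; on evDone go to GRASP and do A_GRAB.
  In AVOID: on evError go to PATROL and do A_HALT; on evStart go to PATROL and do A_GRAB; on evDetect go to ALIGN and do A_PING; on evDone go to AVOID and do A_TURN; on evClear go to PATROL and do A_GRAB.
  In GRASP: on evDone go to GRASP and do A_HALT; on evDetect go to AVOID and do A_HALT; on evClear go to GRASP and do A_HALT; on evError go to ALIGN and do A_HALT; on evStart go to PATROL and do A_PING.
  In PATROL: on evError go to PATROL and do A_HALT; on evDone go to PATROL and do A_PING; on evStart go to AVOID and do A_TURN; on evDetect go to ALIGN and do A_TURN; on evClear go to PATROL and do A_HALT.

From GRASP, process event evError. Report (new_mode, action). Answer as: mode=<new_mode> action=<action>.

mode=ALIGN action=A_HALT

current mode = GRASP; filter table to that mode:
  (GRASP, evDone) → (GRASP, A_HALT)
  (GRASP, evDetect) → (AVOID, A_HALT)
  (GRASP, evClear) → (GRASP, A_HALT)
  (GRASP, evError) → (ALIGN, A_HALT)  ← event matches
  (GRASP, evStart) → (PATROL, A_PING)
event = evError selects (ALIGN, A_HALT)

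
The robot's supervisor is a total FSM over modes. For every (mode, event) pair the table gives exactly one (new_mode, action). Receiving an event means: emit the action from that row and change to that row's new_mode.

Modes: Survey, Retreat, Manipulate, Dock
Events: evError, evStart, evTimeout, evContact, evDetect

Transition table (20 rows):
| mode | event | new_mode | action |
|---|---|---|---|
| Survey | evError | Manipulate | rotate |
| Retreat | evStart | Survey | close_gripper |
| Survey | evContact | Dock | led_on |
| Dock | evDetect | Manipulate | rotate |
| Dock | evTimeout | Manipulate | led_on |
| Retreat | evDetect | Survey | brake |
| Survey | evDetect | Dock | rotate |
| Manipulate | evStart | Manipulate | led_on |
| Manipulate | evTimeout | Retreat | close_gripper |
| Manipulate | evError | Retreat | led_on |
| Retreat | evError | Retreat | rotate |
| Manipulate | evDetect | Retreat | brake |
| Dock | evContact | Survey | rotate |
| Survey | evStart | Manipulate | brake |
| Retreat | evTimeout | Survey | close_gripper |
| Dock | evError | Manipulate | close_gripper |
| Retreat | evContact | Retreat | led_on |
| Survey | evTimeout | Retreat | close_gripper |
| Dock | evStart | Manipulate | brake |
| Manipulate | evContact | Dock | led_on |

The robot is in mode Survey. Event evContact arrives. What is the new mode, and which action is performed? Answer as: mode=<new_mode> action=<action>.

mode=Dock action=led_on

current mode = Survey; filter table to that mode:
  (Survey, evError) → (Manipulate, rotate)
  (Survey, evContact) → (Dock, led_on)  ← event matches
  (Survey, evDetect) → (Dock, rotate)
  (Survey, evStart) → (Manipulate, brake)
  (Survey, evTimeout) → (Retreat, close_gripper)
event = evContact selects (Dock, led_on)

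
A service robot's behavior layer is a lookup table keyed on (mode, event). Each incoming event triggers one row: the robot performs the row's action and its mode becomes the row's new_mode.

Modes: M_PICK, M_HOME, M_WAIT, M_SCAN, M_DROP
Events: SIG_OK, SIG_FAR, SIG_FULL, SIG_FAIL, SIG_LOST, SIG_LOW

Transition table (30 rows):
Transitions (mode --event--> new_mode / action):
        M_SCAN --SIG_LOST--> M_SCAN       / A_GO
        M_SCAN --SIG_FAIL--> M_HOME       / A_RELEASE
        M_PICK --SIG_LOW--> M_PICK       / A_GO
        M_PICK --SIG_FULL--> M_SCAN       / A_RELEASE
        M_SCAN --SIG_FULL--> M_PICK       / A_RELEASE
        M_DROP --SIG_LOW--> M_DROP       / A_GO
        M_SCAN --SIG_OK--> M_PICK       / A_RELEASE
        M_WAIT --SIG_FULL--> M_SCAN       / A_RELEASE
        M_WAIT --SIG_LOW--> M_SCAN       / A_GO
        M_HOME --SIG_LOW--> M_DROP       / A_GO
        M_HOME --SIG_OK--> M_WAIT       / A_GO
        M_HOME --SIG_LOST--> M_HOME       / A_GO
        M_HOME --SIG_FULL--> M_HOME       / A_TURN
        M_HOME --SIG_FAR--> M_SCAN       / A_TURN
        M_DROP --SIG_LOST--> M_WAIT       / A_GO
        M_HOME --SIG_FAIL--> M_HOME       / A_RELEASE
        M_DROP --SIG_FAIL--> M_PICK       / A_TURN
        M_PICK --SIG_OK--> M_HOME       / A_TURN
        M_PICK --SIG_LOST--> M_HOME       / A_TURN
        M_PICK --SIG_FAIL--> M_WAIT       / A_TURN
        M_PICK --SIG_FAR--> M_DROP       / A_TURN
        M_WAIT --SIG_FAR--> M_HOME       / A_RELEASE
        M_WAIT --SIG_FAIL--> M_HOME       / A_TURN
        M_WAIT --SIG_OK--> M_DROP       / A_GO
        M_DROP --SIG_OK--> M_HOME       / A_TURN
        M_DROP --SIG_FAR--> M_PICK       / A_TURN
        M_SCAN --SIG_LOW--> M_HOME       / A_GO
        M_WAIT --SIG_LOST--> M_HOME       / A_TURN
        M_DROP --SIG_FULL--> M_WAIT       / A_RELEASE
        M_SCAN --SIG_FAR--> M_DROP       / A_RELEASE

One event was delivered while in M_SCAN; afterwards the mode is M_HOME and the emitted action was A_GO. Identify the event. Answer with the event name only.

try SIG_OK: (M_SCAN, SIG_OK) → (M_PICK, A_RELEASE)
try SIG_FAR: (M_SCAN, SIG_FAR) → (M_DROP, A_RELEASE)
try SIG_FULL: (M_SCAN, SIG_FULL) → (M_PICK, A_RELEASE)
try SIG_FAIL: (M_SCAN, SIG_FAIL) → (M_HOME, A_RELEASE)
try SIG_LOST: (M_SCAN, SIG_LOST) → (M_SCAN, A_GO)
try SIG_LOW: (M_SCAN, SIG_LOW) → (M_HOME, A_GO)  ← matches

SIG_LOW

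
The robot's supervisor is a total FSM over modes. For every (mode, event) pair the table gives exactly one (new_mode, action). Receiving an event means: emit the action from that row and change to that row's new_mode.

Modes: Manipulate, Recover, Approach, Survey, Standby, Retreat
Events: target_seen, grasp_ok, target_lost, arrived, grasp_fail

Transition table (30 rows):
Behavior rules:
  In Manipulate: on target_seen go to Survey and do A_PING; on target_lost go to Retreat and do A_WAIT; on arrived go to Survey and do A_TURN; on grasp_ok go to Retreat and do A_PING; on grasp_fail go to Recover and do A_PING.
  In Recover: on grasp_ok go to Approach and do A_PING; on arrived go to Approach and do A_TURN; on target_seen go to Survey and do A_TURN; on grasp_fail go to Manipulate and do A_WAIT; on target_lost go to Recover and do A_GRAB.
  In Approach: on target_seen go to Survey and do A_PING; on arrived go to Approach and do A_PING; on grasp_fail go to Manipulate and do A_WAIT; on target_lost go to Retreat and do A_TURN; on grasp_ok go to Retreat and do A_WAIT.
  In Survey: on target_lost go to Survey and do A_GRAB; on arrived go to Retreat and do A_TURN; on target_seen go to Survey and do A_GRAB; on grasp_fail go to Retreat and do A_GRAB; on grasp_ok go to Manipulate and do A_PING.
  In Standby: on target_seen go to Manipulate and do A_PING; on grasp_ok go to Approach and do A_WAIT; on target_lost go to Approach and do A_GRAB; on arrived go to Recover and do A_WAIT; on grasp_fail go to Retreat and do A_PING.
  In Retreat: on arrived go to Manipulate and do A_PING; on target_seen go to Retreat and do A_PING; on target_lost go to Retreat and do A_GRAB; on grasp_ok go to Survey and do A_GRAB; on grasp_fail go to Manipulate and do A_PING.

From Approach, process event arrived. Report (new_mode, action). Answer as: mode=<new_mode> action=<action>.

mode=Approach action=A_PING

current mode = Approach; filter table to that mode:
  (Approach, target_seen) → (Survey, A_PING)
  (Approach, arrived) → (Approach, A_PING)  ← event matches
  (Approach, grasp_fail) → (Manipulate, A_WAIT)
  (Approach, target_lost) → (Retreat, A_TURN)
  (Approach, grasp_ok) → (Retreat, A_WAIT)
event = arrived selects (Approach, A_PING)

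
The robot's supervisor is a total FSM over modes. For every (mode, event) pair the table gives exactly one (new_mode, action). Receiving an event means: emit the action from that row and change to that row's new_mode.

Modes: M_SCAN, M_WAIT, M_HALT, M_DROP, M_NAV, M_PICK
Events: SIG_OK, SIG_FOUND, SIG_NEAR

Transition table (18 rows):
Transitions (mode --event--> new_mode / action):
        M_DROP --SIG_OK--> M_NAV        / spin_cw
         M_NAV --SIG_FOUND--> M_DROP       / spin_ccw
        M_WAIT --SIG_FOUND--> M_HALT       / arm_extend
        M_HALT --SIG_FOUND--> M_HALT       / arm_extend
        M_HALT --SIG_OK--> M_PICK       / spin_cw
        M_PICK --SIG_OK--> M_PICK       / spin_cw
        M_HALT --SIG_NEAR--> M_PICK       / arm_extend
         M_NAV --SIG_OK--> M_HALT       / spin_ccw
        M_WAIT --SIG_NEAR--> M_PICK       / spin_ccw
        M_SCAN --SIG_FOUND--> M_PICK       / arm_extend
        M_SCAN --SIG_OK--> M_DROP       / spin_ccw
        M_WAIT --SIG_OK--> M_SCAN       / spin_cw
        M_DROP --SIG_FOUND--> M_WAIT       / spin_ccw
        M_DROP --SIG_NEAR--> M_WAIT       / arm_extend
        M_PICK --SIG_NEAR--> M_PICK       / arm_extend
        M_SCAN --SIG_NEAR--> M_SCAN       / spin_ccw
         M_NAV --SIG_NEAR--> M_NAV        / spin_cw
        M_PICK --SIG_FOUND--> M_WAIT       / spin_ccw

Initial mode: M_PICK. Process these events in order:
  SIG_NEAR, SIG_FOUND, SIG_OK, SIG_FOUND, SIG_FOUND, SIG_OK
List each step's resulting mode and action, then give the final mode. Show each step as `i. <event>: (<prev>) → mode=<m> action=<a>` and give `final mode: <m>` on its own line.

final mode: M_SCAN

1. SIG_NEAR: (M_PICK) → mode=M_PICK action=arm_extend
2. SIG_FOUND: (M_PICK) → mode=M_WAIT action=spin_ccw
3. SIG_OK: (M_WAIT) → mode=M_SCAN action=spin_cw
4. SIG_FOUND: (M_SCAN) → mode=M_PICK action=arm_extend
5. SIG_FOUND: (M_PICK) → mode=M_WAIT action=spin_ccw
6. SIG_OK: (M_WAIT) → mode=M_SCAN action=spin_cw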